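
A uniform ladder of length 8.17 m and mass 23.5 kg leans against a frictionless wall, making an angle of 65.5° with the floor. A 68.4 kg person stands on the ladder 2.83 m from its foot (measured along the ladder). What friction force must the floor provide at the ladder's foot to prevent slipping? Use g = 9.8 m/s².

Taking torques about the foot of the ladder:
Ladder weight 23.5×9.8 = 230.3 N acts at 4.085 m along the ladder; its horizontal arm is 4.085·cos65.5° = 1.694 m → τ = 390.1 N·m clockwise.
Person: 68.4×9.8 = 670.3 N at 2.83 m → arm 1.174 m → τ = 786.9 N·m clockwise.
Wall normal N acts horizontally at the top; its moment arm is the height L sinθ = 8.17·sin65.5° = 7.434 m, counterclockwise.
Setting net torque to zero: N × 7.434 = 1177 → N = 158 N.
ΣFx = 0: friction at the foot balances the wall's push, so f = N_wall = 158 N.

f ≈ 158 N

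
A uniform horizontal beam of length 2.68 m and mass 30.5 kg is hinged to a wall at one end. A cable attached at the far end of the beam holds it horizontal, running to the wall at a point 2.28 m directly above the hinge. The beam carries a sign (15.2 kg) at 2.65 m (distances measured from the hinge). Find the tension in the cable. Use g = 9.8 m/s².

T ≈ 458 N

Take moments about the hinge.
Beam weight: 30.5 × 9.8 = 298.9 N down at 1.34 m → arm 1.34 m, τ = 298.9 × 1.34 = 400.5 N·m clockwise.
Sign: 15.2 × 9.8 = 149 N down at 2.65 m → arm 2.65 m, τ = 149 × 2.65 = 394.8 N·m clockwise.
Total clockwise load moment = 795.3 N·m.
The cable tension T acts at 2.68 m; only its component perpendicular to the beam, T sinθ, produces torque. sinθ = h/√(h²+d²) = 2.28/√(2.28²+2.68²) = 0.648.
For rotational equilibrium, T × 2.68 × 0.648 = 795.3, so T = 795.3 / 1.737 = 458 N.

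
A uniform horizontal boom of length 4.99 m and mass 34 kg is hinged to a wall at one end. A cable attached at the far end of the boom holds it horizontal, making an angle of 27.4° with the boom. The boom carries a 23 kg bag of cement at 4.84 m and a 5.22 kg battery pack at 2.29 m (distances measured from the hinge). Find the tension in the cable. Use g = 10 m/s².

T ≈ 906 N

About the hinge:
Beam weight: 34 × 10 = 340 N down at 2.495 m → arm 2.495 m, τ = 340 × 2.495 = 848.3 N·m clockwise.
Bag of cement: 23 × 10 = 230 N down at 4.84 m → arm 4.84 m, τ = 230 × 4.84 = 1113 N·m clockwise.
Battery pack: 5.22 × 10 = 52.2 N down at 2.29 m → arm 2.29 m, τ = 52.2 × 2.29 = 119.5 N·m clockwise.
Total clockwise load moment = 2081 N·m.
The cable tension T acts at 4.99 m; only its component perpendicular to the boom, T sinθ, produces torque. sin 27.4° = 0.4602.
For rotational equilibrium, T × 4.99 × 0.4602 = 2081, so T = 2081 / 2.296 = 906 N.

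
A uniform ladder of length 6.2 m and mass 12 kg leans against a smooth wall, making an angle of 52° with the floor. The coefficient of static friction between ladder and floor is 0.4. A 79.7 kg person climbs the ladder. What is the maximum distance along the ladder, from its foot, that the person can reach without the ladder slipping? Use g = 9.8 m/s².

Taking torques about the foot of the ladder:
Ladder weight 12×9.8 = 117.6 N acts at 3.1 m along the ladder; its horizontal arm is 3.1·cos52° = 1.909 m → τ = 224.5 N·m clockwise.
Person weight 79.7×9.8 = 781.1 N at distance d → arm d·cos52° → τ = 781.1·d·0.6157 clockwise.
Wall normal N at the top has arm L sinθ = 4.886 m counterclockwise, so Στ = 0 gives N·4.886 = 224.5 + 480.9·d.
ΣFy = 0 ⇒ N_floor = 898.7 N, so the maximum friction is μ_s·N_floor = 0.4×898.7 = 359.5 N. ΣFx = 0 ⇒ N_wall = f, so at the slipping point N = 359.5 N.
Substituting: 359.5×4.886 = 224.5 + 480.9·d ⇒ d = (1757 − 224.5) / 480.9 = 3.19 m.

d ≈ 3.19 m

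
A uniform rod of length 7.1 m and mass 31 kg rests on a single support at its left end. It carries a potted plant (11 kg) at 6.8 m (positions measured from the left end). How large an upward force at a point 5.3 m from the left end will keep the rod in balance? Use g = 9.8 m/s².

F ≈ 342 N

Take moments about the left end.
Beam weight: 31 × 9.8 = 303.8 N down at 3.55 m → arm 3.55 m, τ = 303.8 × 3.55 = 1078 N·m clockwise.
Potted plant: 11 × 9.8 = 107.8 N down at 6.8 m → arm 6.8 m, τ = 107.8 × 6.8 = 733 N·m clockwise.
Net moment of the loads = 1811 N·m clockwise.
The upward force F acts at a point 5.3 m from the left end, arm 5.3 m, giving F × 5.3 counterclockwise.
Setting net torque to zero: F × 5.3 = 1811 → F = 1811 / 5.3 = 342 N.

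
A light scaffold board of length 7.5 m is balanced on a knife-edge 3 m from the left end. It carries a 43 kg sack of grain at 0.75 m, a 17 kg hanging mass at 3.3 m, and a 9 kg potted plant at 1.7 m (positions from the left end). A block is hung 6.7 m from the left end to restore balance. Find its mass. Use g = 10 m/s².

About the knife-edge (at 3 m from the left end):
Sack of grain: 43 × 10 = 430 N down at 0.75 m → arm 2.25 m, τ = 430 × 2.25 = 967.5 N·m counterclockwise.
Hanging mass: 17 × 10 = 170 N down at 3.3 m → arm 0.3 m, τ = 170 × 0.3 = 51 N·m clockwise.
Potted plant: 9 × 10 = 90 N down at 1.7 m → arm 1.3 m, τ = 90 × 1.3 = 117 N·m counterclockwise.
Net moment of known loads = 1034 N·m counterclockwise.
An unknown mass m at 6.7 m has arm 3.7 m; its moment is m·g·3.7 clockwise.
Setting net torque to zero: m × 10 × 3.7 = 1034 → m = 1034 / (10 × 3.7) = 27.9 kg.

m ≈ 27.9 kg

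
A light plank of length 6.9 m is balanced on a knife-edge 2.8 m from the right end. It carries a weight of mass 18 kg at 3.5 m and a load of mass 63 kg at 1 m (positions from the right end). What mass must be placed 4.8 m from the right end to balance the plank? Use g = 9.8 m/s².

Choose the knife-edge (at 2.8 m from the right end) as the axis so the support reaction has zero arm there.
Weight: 18 × 9.8 = 176.4 N down at 3.5 m → arm 0.7 m, τ = 176.4 × 0.7 = 123.5 N·m counterclockwise.
Load: 63 × 9.8 = 617.4 N down at 1 m → arm 1.8 m, τ = 617.4 × 1.8 = 1111 N·m clockwise.
Net moment of known loads = 987.5 N·m clockwise.
An unknown mass m at 4.8 m has arm 2 m; its moment is m·g·2 counterclockwise.
Setting net torque to zero: m × 9.8 × 2 = 987.5 → m = 987.5 / (9.8 × 2) = 50.4 kg.

m ≈ 50.4 kg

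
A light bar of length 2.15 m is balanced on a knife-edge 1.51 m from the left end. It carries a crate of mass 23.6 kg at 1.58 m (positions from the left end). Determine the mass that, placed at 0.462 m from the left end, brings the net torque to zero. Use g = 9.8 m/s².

Take moments about the knife-edge (at 1.51 m from the left end).
Crate: 23.6 × 9.8 = 231.3 N down at 1.58 m → arm 0.07 m, τ = 231.3 × 0.07 = 16.19 N·m clockwise.
Net moment of known loads = 16.19 N·m clockwise.
An unknown mass m at 0.462 m has arm 1.048 m; its moment is m·g·1.048 counterclockwise.
Στ = 0 ⇒ m × 9.8 × 1.048 = 16.19 ⇒ m = 16.19 / (9.8 × 1.048) = 1.58 kg.

m ≈ 1.58 kg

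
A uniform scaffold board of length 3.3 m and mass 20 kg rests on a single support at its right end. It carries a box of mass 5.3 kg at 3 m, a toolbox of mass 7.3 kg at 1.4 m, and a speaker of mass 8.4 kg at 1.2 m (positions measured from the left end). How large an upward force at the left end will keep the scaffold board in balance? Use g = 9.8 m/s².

Take moments about the right end.
Beam weight: 20 × 9.8 = 196 N down at 1.65 m → arm 1.65 m, τ = 196 × 1.65 = 323.4 N·m counterclockwise.
Box: 5.3 × 9.8 = 51.94 N down at 3 m → arm 0.3 m, τ = 51.94 × 0.3 = 15.58 N·m counterclockwise.
Toolbox: 7.3 × 9.8 = 71.54 N down at 1.4 m → arm 1.9 m, τ = 71.54 × 1.9 = 135.9 N·m counterclockwise.
Speaker: 8.4 × 9.8 = 82.32 N down at 1.2 m → arm 2.1 m, τ = 82.32 × 2.1 = 172.9 N·m counterclockwise.
Net moment of the loads = 647.8 N·m counterclockwise.
The upward force F acts at the left end, arm 3.3 m, giving F × 3.3 clockwise.
Setting net torque to zero: F × 3.3 = 647.8 → F = 647.8 / 3.3 = 196 N.

F ≈ 196 N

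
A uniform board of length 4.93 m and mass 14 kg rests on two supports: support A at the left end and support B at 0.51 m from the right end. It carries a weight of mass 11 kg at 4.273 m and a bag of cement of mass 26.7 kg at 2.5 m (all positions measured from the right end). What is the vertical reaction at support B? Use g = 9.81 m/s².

About support A:
Beam weight: 14 × 9.81 = 137.3 N down at 2.465 m → arm 2.465 m, τ = 137.3 × 2.465 = 338.4 N·m clockwise.
Weight: 11 × 9.81 = 107.9 N down at 4.273 m → arm 0.657 m, τ = 107.9 × 0.657 = 70.89 N·m clockwise.
Bag of cement: 26.7 × 9.81 = 261.9 N down at 2.5 m → arm 2.43 m, τ = 261.9 × 2.43 = 636.4 N·m clockwise.
Net load moment about support A = 1046 N·m clockwise.
Reaction R at support B is upward at 0.51 m, arm 4.42 m → moment R × 4.42 counterclockwise.
Setting net torque to zero: R × 4.42 = 1046 → R = 237 N.

R_B ≈ 237 N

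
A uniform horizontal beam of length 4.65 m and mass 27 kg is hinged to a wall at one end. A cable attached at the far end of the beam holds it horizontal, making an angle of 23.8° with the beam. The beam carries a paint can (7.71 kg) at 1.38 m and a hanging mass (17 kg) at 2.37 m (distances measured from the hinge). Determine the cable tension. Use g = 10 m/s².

Take moments about the hinge.
Beam weight: 27 × 10 = 270 N down at 2.325 m → arm 2.325 m, τ = 270 × 2.325 = 627.8 N·m clockwise.
Paint can: 7.71 × 10 = 77.1 N down at 1.38 m → arm 1.38 m, τ = 77.1 × 1.38 = 106.4 N·m clockwise.
Hanging mass: 17 × 10 = 170 N down at 2.37 m → arm 2.37 m, τ = 170 × 2.37 = 402.9 N·m clockwise.
Total clockwise load moment = 1137 N·m.
The cable tension T acts at 4.65 m; only its component perpendicular to the beam, T sinθ, produces torque. sin 23.8° = 0.4035.
Setting net torque to zero: T × 4.65 × 0.4035 = 1137 → T = 1137 / 1.876 = 606 N.

T ≈ 606 N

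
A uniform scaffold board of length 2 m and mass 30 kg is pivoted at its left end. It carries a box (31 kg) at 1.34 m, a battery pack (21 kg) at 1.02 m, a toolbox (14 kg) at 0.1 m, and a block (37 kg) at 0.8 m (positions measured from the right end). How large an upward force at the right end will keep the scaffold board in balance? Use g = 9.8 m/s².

F ≈ 696 N

Choose the left end as the axis so the unknown pivot reaction has zero arm there.
Beam weight: 30 × 9.8 = 294 N down at 1 m → arm 1 m, τ = 294 × 1 = 294 N·m clockwise.
Box: 31 × 9.8 = 303.8 N down at 1.34 m → arm 0.66 m, τ = 303.8 × 0.66 = 200.5 N·m clockwise.
Battery pack: 21 × 9.8 = 205.8 N down at 1.02 m → arm 0.98 m, τ = 205.8 × 0.98 = 201.7 N·m clockwise.
Toolbox: 14 × 9.8 = 137.2 N down at 0.1 m → arm 1.9 m, τ = 137.2 × 1.9 = 260.7 N·m clockwise.
Block: 37 × 9.8 = 362.6 N down at 0.8 m → arm 1.2 m, τ = 362.6 × 1.2 = 435.1 N·m clockwise.
Net moment of the loads = 1392 N·m clockwise.
The upward force F acts at the right end, arm 2 m, giving F × 2 counterclockwise.
Setting net torque to zero: F × 2 = 1392 → F = 1392 / 2 = 696 N.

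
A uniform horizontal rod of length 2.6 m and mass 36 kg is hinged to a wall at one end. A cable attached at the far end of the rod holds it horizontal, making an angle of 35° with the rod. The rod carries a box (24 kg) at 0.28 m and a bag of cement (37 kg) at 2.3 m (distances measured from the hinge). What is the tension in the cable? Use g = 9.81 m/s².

T ≈ 912 N

Sum moments about the hinge (the unknown hinge reaction has zero arm there).
Beam weight: 36 × 9.81 = 353.2 N down at 1.3 m → arm 1.3 m, τ = 353.2 × 1.3 = 459.2 N·m clockwise.
Box: 24 × 9.81 = 235.4 N down at 0.28 m → arm 0.28 m, τ = 235.4 × 0.28 = 65.91 N·m clockwise.
Bag of cement: 37 × 9.81 = 363 N down at 2.3 m → arm 2.3 m, τ = 363 × 2.3 = 834.9 N·m clockwise.
Total clockwise load moment = 1360 N·m.
The cable tension T acts at 2.6 m; only its component perpendicular to the rod, T sinθ, produces torque. sin 35° = 0.5736.
Στ = 0 ⇒ T × 2.6 × 0.5736 = 1360 ⇒ T = 1360 / 1.491 = 912 N.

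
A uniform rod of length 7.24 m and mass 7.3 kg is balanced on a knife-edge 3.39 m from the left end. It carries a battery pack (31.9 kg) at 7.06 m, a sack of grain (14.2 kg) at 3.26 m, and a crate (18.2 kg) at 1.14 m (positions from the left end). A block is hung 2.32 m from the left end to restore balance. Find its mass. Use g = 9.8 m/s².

Sum moments about the knife-edge (at 3.39 m from the left end) (the support reaction has zero arm there).
Beam weight: 7.3 × 9.8 = 71.54 N down at 3.62 m → arm 0.23 m, τ = 71.54 × 0.23 = 16.45 N·m clockwise.
Battery pack: 31.9 × 9.8 = 312.6 N down at 7.06 m → arm 3.67 m, τ = 312.6 × 3.67 = 1147 N·m clockwise.
Sack of grain: 14.2 × 9.8 = 139.2 N down at 3.26 m → arm 0.13 m, τ = 139.2 × 0.13 = 18.1 N·m counterclockwise.
Crate: 18.2 × 9.8 = 178.4 N down at 1.14 m → arm 2.25 m, τ = 178.4 × 2.25 = 401.4 N·m counterclockwise.
Net moment of known loads = 744 N·m clockwise.
An unknown mass m at 2.32 m has arm 1.07 m; its moment is m·g·1.07 counterclockwise.
Balancing moments: m × 9.8 × 1.07 = 744, giving m = 744 / (9.8 × 1.07) = 71 kg.

m ≈ 71 kg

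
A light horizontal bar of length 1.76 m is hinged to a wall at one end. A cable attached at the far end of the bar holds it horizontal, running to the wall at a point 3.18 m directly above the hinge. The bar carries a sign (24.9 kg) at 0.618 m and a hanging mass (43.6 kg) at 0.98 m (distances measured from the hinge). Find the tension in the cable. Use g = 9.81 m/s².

T ≈ 370 N

Taking torques about the hinge:
Sign: 24.9 × 9.81 = 244.3 N down at 0.618 m → arm 0.618 m, τ = 244.3 × 0.618 = 151 N·m clockwise.
Hanging mass: 43.6 × 9.81 = 427.7 N down at 0.98 m → arm 0.98 m, τ = 427.7 × 0.98 = 419.1 N·m clockwise.
Total clockwise load moment = 570.1 N·m.
The cable tension T acts at 1.76 m; only its component perpendicular to the bar, T sinθ, produces torque. sinθ = h/√(h²+d²) = 3.18/√(3.18²+1.76²) = 0.8749.
Balancing moments: T × 1.76 × 0.8749 = 570.1, giving T = 570.1 / 1.54 = 370 N.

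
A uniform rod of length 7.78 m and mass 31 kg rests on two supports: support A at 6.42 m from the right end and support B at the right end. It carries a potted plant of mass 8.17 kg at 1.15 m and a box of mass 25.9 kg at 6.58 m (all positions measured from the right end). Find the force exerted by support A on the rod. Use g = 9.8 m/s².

About support B:
Beam weight: 31 × 9.8 = 303.8 N down at 3.89 m → arm 3.89 m, τ = 303.8 × 3.89 = 1182 N·m counterclockwise.
Potted plant: 8.17 × 9.8 = 80.07 N down at 1.15 m → arm 1.15 m, τ = 80.07 × 1.15 = 92.08 N·m counterclockwise.
Box: 25.9 × 9.8 = 253.8 N down at 6.58 m → arm 6.58 m, τ = 253.8 × 6.58 = 1670 N·m counterclockwise.
Net load moment about support B = 2944 N·m counterclockwise.
Reaction R at support A is upward at 6.42 m, arm 6.42 m → moment R × 6.42 clockwise.
For rotational equilibrium, R × 6.42 = 2944, so R = 459 N.

R_A ≈ 459 N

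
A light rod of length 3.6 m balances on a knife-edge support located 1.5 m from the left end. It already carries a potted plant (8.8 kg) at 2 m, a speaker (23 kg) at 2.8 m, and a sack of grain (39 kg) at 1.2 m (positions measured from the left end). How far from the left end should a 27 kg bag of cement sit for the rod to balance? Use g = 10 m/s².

x ≈ 0.663 m from the left end

Taking torques about the knife-edge support (at 1.5 m from the left end):
Potted plant: 8.8 × 10 = 88 N down at 2 m → arm 0.5 m, τ = 88 × 0.5 = 44 N·m clockwise.
Speaker: 23 × 10 = 230 N down at 2.8 m → arm 1.3 m, τ = 230 × 1.3 = 299 N·m clockwise.
Sack of grain: 39 × 10 = 390 N down at 1.2 m → arm 0.3 m, τ = 390 × 0.3 = 117 N·m counterclockwise.
Net moment of existing loads = 226 N·m clockwise.
The bag of cement weighs 27 × 10 = 270 N and must supply an equal counterclockwise moment, so its lever arm about the knife-edge support is 226 / 270 = 0.837 m.
That puts it at 1.5 − 0.837 = 0.663 m from the left end.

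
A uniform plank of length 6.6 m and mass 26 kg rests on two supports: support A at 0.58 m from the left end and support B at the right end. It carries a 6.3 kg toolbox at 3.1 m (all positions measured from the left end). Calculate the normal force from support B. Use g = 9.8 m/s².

Choose support A as the axis so its reaction then has zero moment arm.
Beam weight: 26 × 9.8 = 254.8 N down at 3.3 m → arm 2.72 m, τ = 254.8 × 2.72 = 693.1 N·m clockwise.
Toolbox: 6.3 × 9.8 = 61.74 N down at 3.1 m → arm 2.52 m, τ = 61.74 × 2.52 = 155.6 N·m clockwise.
Net load moment about support A = 848.7 N·m clockwise.
Reaction R at support B is upward at 6.6 m, arm 6.02 m → moment R × 6.02 counterclockwise.
Balancing moments: R × 6.02 = 848.7, giving R = 141 N.

R_B ≈ 141 N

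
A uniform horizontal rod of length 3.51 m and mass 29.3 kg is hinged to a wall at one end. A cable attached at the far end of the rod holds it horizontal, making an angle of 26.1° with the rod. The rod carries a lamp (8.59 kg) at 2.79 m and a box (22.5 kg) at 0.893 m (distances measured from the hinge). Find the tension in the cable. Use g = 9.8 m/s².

T ≈ 606 N

Sum moments about the hinge (the unknown hinge reaction has zero arm there).
Beam weight: 29.3 × 9.8 = 287.1 N down at 1.755 m → arm 1.755 m, τ = 287.1 × 1.755 = 503.9 N·m clockwise.
Lamp: 8.59 × 9.8 = 84.18 N down at 2.79 m → arm 2.79 m, τ = 84.18 × 2.79 = 234.9 N·m clockwise.
Box: 22.5 × 9.8 = 220.5 N down at 0.893 m → arm 0.893 m, τ = 220.5 × 0.893 = 196.9 N·m clockwise.
Total clockwise load moment = 935.7 N·m.
The cable tension T acts at 3.51 m; only its component perpendicular to the rod, T sinθ, produces torque. sin 26.1° = 0.4399.
For rotational equilibrium, T × 3.51 × 0.4399 = 935.7, so T = 935.7 / 1.544 = 606 N.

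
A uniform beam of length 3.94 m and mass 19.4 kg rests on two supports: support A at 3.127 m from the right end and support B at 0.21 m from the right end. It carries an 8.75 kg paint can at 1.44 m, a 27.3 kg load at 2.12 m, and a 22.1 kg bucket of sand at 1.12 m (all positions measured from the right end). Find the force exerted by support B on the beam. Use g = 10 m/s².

R_B ≈ 374 N

Choose support A as the axis so its reaction then has zero moment arm.
Beam weight: 19.4 × 10 = 194 N down at 1.97 m → arm 1.157 m, τ = 194 × 1.157 = 224.5 N·m clockwise.
Paint can: 8.75 × 10 = 87.5 N down at 1.44 m → arm 1.687 m, τ = 87.5 × 1.687 = 147.6 N·m clockwise.
Load: 27.3 × 10 = 273 N down at 2.12 m → arm 1.007 m, τ = 273 × 1.007 = 274.9 N·m clockwise.
Bucket of sand: 22.1 × 10 = 221 N down at 1.12 m → arm 2.007 m, τ = 221 × 2.007 = 443.5 N·m clockwise.
Net load moment about support A = 1090 N·m clockwise.
Reaction R at support B is upward at 0.21 m, arm 2.917 m → moment R × 2.917 counterclockwise.
Balancing moments: R × 2.917 = 1090, giving R = 374 N.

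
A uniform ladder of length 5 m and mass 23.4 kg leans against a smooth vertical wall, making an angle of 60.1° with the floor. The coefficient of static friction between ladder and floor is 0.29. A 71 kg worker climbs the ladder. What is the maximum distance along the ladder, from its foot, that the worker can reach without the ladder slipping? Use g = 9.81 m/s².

d ≈ 2.53 m

Sum moments about the foot of the ladder (the floor normal and friction both act there and drop out).
Ladder weight 23.4×9.81 = 229.6 N acts at 2.5 m along the ladder; its horizontal arm is 2.5·cos60.1° = 1.246 m → τ = 286.1 N·m clockwise.
Worker weight 71×9.81 = 696.5 N at distance d → arm d·cos60.1° → τ = 696.5·d·0.4985 clockwise.
Wall normal N at the top has arm L sinθ = 4.334 m counterclockwise, so Στ = 0 gives N·4.334 = 286.1 + 347.2·d.
ΣFy = 0 ⇒ N_floor = 926.1 N, so the maximum friction is μ_s·N_floor = 0.29×926.1 = 268.6 N. ΣFx = 0 ⇒ N_wall = f, so at the slipping point N = 268.6 N.
Substituting: 268.6×4.334 = 286.1 + 347.2·d ⇒ d = (1164 − 286.1) / 347.2 = 2.53 m.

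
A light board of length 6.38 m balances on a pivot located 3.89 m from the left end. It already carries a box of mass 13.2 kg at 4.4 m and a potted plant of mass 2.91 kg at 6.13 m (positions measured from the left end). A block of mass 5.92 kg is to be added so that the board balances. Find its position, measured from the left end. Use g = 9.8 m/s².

About the pivot (at 3.89 m from the left end):
Box: 13.2 × 9.8 = 129.4 N down at 4.4 m → arm 0.51 m, τ = 129.4 × 0.51 = 65.99 N·m clockwise.
Potted plant: 2.91 × 9.8 = 28.52 N down at 6.13 m → arm 2.24 m, τ = 28.52 × 2.24 = 63.88 N·m clockwise.
Net moment of existing loads = 129.9 N·m clockwise.
The block weighs 5.92 × 9.8 = 58.02 N and must supply an equal counterclockwise moment, so its lever arm about the pivot is 129.9 / 58.02 = 2.24 m.
That puts it at 3.89 − 2.24 = 1.65 m from the left end.

x ≈ 1.65 m from the left end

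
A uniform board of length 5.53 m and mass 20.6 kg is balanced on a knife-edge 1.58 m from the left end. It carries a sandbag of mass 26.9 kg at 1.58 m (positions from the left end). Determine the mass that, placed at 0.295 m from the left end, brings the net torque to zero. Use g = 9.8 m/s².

Choose the knife-edge (at 1.58 m from the left end) as the axis so the support reaction has zero arm there.
Beam weight: 20.6 × 9.8 = 201.9 N down at 2.765 m → arm 1.185 m, τ = 201.9 × 1.185 = 239.3 N·m clockwise.
Sandbag: acts at the knife-edge, moment arm 0 → no torque.
Net moment of known loads = 239.3 N·m clockwise.
An unknown mass m at 0.295 m has arm 1.285 m; its moment is m·g·1.285 counterclockwise.
Balancing moments: m × 9.8 × 1.285 = 239.3, giving m = 239.3 / (9.8 × 1.285) = 19 kg.

m ≈ 19 kg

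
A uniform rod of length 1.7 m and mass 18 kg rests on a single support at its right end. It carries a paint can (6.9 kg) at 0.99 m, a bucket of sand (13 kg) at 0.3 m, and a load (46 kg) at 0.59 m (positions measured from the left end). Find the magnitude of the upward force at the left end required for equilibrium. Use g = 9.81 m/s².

F ≈ 516 N

Take moments about the right end.
Beam weight: 18 × 9.81 = 176.6 N down at 0.85 m → arm 0.85 m, τ = 176.6 × 0.85 = 150.1 N·m counterclockwise.
Paint can: 6.9 × 9.81 = 67.69 N down at 0.99 m → arm 0.71 m, τ = 67.69 × 0.71 = 48.06 N·m counterclockwise.
Bucket of sand: 13 × 9.81 = 127.5 N down at 0.3 m → arm 1.4 m, τ = 127.5 × 1.4 = 178.5 N·m counterclockwise.
Load: 46 × 9.81 = 451.3 N down at 0.59 m → arm 1.11 m, τ = 451.3 × 1.11 = 500.9 N·m counterclockwise.
Net moment of the loads = 877.6 N·m counterclockwise.
The upward force F acts at the left end, arm 1.7 m, giving F × 1.7 clockwise.
Στ = 0 ⇒ F × 1.7 = 877.6 ⇒ F = 877.6 / 1.7 = 516 N.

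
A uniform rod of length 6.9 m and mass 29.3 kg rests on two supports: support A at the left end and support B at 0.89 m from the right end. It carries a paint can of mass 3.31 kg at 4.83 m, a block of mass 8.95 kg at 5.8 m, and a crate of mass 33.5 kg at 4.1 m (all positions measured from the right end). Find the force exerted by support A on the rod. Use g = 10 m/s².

Take moments about support B.
Beam weight: 29.3 × 10 = 293 N down at 3.45 m → arm 2.56 m, τ = 293 × 2.56 = 750.1 N·m counterclockwise.
Paint can: 3.31 × 10 = 33.1 N down at 4.83 m → arm 3.94 m, τ = 33.1 × 3.94 = 130.4 N·m counterclockwise.
Block: 8.95 × 10 = 89.5 N down at 5.8 m → arm 4.91 m, τ = 89.5 × 4.91 = 439.4 N·m counterclockwise.
Crate: 33.5 × 10 = 335 N down at 4.1 m → arm 3.21 m, τ = 335 × 3.21 = 1075 N·m counterclockwise.
Net load moment about support B = 2395 N·m counterclockwise.
Reaction R at support A is upward at 6.9 m, arm 6.01 m → moment R × 6.01 clockwise.
Setting net torque to zero: R × 6.01 = 2395 → R = 399 N.

R_A ≈ 399 N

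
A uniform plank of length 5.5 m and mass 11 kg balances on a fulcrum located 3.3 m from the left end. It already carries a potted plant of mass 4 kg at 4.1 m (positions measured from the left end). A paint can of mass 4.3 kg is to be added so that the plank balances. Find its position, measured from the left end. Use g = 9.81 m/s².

Sum moments about the fulcrum (at 3.3 m from the left end) (the support reaction has zero arm there).
Beam weight: 11 × 9.81 = 107.9 N down at 2.75 m → arm 0.55 m, τ = 107.9 × 0.55 = 59.35 N·m counterclockwise.
Potted plant: 4 × 9.81 = 39.24 N down at 4.1 m → arm 0.8 m, τ = 39.24 × 0.8 = 31.39 N·m clockwise.
Net moment of existing loads = 27.96 N·m counterclockwise.
The paint can weighs 4.3 × 9.81 = 42.18 N and must supply an equal clockwise moment, so its lever arm about the fulcrum is 27.96 / 42.18 = 0.663 m.
That puts it at 3.3 + 0.663 = 3.96 m from the left end.

x ≈ 3.96 m from the left end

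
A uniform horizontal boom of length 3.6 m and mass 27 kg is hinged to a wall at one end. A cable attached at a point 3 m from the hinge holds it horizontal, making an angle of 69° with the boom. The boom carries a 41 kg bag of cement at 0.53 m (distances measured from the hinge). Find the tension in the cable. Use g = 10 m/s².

T ≈ 251 N

Take moments about the hinge.
Beam weight: 27 × 10 = 270 N down at 1.8 m → arm 1.8 m, τ = 270 × 1.8 = 486 N·m clockwise.
Bag of cement: 41 × 10 = 410 N down at 0.53 m → arm 0.53 m, τ = 410 × 0.53 = 217.3 N·m clockwise.
Total clockwise load moment = 703.3 N·m.
The cable tension T acts at 3 m; only its component perpendicular to the boom, T sinθ, produces torque. sin 69° = 0.9336.
Setting net torque to zero: T × 3 × 0.9336 = 703.3 → T = 703.3 / 2.801 = 251 N.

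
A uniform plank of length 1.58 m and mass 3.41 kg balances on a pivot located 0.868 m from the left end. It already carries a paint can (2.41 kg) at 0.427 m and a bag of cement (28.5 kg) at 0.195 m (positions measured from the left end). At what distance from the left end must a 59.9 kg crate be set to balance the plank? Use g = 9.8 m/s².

Take moments about the pivot (at 0.868 m from the left end).
Beam weight: 3.41 × 9.8 = 33.42 N down at 0.79 m → arm 0.078 m, τ = 33.42 × 0.078 = 2.607 N·m counterclockwise.
Paint can: 2.41 × 9.8 = 23.62 N down at 0.427 m → arm 0.441 m, τ = 23.62 × 0.441 = 10.42 N·m counterclockwise.
Bag of cement: 28.5 × 9.8 = 279.3 N down at 0.195 m → arm 0.673 m, τ = 279.3 × 0.673 = 188 N·m counterclockwise.
Net moment of existing loads = 201 N·m counterclockwise.
The crate weighs 59.9 × 9.8 = 587 N and must supply an equal clockwise moment, so its lever arm about the pivot is 201 / 587 = 0.342 m.
That puts it at 0.868 + 0.342 = 1.21 m from the left end.

x ≈ 1.21 m from the left end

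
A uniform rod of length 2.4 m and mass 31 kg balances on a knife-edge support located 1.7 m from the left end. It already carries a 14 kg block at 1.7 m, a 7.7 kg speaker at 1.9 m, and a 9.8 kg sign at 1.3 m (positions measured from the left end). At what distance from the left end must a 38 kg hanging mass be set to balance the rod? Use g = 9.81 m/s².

Taking torques about the knife-edge support (at 1.7 m from the left end):
Beam weight: 31 × 9.81 = 304.1 N down at 1.2 m → arm 0.5 m, τ = 304.1 × 0.5 = 152.1 N·m counterclockwise.
Block: acts at the knife-edge support, moment arm 0 → no torque.
Speaker: 7.7 × 9.81 = 75.54 N down at 1.9 m → arm 0.2 m, τ = 75.54 × 0.2 = 15.11 N·m clockwise.
Sign: 9.8 × 9.81 = 96.14 N down at 1.3 m → arm 0.4 m, τ = 96.14 × 0.4 = 38.46 N·m counterclockwise.
Net moment of existing loads = 175.5 N·m counterclockwise.
The hanging mass weighs 38 × 9.81 = 372.8 N and must supply an equal clockwise moment, so its lever arm about the knife-edge support is 175.5 / 372.8 = 0.471 m.
That puts it at 1.7 + 0.471 = 2.17 m from the left end.

x ≈ 2.17 m from the left end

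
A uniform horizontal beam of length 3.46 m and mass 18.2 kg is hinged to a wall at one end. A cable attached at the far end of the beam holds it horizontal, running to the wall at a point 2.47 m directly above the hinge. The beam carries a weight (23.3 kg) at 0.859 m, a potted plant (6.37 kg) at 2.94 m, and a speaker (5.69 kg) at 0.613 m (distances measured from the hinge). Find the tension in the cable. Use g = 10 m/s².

Taking torques about the hinge:
Beam weight: 18.2 × 10 = 182 N down at 1.73 m → arm 1.73 m, τ = 182 × 1.73 = 314.9 N·m clockwise.
Weight: 23.3 × 10 = 233 N down at 0.859 m → arm 0.859 m, τ = 233 × 0.859 = 200.1 N·m clockwise.
Potted plant: 6.37 × 10 = 63.7 N down at 2.94 m → arm 2.94 m, τ = 63.7 × 2.94 = 187.3 N·m clockwise.
Speaker: 5.69 × 10 = 56.9 N down at 0.613 m → arm 0.613 m, τ = 56.9 × 0.613 = 34.88 N·m clockwise.
Total clockwise load moment = 737.2 N·m.
The cable tension T acts at 3.46 m; only its component perpendicular to the beam, T sinθ, produces torque. sinθ = h/√(h²+d²) = 2.47/√(2.47²+3.46²) = 0.581.
Setting net torque to zero: T × 3.46 × 0.581 = 737.2 → T = 737.2 / 2.01 = 367 N.

T ≈ 367 N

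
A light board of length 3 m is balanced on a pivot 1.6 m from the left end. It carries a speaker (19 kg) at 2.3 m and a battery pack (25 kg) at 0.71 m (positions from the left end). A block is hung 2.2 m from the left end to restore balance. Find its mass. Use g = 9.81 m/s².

m ≈ 14.9 kg

Choose the pivot (at 1.6 m from the left end) as the axis so the support reaction has zero arm there.
Speaker: 19 × 9.81 = 186.4 N down at 2.3 m → arm 0.7 m, τ = 186.4 × 0.7 = 130.5 N·m clockwise.
Battery pack: 25 × 9.81 = 245.2 N down at 0.71 m → arm 0.89 m, τ = 245.2 × 0.89 = 218.2 N·m counterclockwise.
Net moment of known loads = 87.7 N·m counterclockwise.
An unknown mass m at 2.2 m has arm 0.6 m; its moment is m·g·0.6 clockwise.
Setting net torque to zero: m × 9.81 × 0.6 = 87.7 → m = 87.7 / (9.81 × 0.6) = 14.9 kg.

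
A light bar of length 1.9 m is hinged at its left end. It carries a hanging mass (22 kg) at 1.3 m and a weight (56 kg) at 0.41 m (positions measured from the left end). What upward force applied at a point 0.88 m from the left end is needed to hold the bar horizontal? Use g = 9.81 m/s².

Choose the left end as the axis so the unknown pivot reaction has zero arm there.
Hanging mass: 22 × 9.81 = 215.8 N down at 1.3 m → arm 1.3 m, τ = 215.8 × 1.3 = 280.5 N·m clockwise.
Weight: 56 × 9.81 = 549.4 N down at 0.41 m → arm 0.41 m, τ = 549.4 × 0.41 = 225.3 N·m clockwise.
Net moment of the loads = 505.8 N·m clockwise.
The upward force F acts at a point 0.88 m from the left end, arm 0.88 m, giving F × 0.88 counterclockwise.
Στ = 0 ⇒ F × 0.88 = 505.8 ⇒ F = 505.8 / 0.88 = 575 N.

F ≈ 575 N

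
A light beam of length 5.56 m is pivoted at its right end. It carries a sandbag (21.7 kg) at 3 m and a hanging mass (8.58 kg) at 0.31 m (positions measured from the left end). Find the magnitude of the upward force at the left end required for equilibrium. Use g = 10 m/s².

Take moments about the right end.
Sandbag: 21.7 × 10 = 217 N down at 3 m → arm 2.56 m, τ = 217 × 2.56 = 555.5 N·m counterclockwise.
Hanging mass: 8.58 × 10 = 85.8 N down at 0.31 m → arm 5.25 m, τ = 85.8 × 5.25 = 450.4 N·m counterclockwise.
Net moment of the loads = 1006 N·m counterclockwise.
The upward force F acts at the left end, arm 5.56 m, giving F × 5.56 clockwise.
Balancing moments: F × 5.56 = 1006, giving F = 1006 / 5.56 = 181 N.

F ≈ 181 N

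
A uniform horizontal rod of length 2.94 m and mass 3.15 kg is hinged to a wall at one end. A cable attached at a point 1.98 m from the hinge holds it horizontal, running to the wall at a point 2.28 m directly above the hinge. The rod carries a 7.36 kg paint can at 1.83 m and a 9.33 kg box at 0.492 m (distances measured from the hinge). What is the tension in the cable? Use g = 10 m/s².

T ≈ 152 N

Take moments about the hinge.
Beam weight: 3.15 × 10 = 31.5 N down at 1.47 m → arm 1.47 m, τ = 31.5 × 1.47 = 46.3 N·m clockwise.
Paint can: 7.36 × 10 = 73.6 N down at 1.83 m → arm 1.83 m, τ = 73.6 × 1.83 = 134.7 N·m clockwise.
Box: 9.33 × 10 = 93.3 N down at 0.492 m → arm 0.492 m, τ = 93.3 × 0.492 = 45.9 N·m clockwise.
Total clockwise load moment = 226.9 N·m.
The cable tension T acts at 1.98 m; only its component perpendicular to the rod, T sinθ, produces torque. sinθ = h/√(h²+d²) = 2.28/√(2.28²+1.98²) = 0.755.
For rotational equilibrium, T × 1.98 × 0.755 = 226.9, so T = 226.9 / 1.495 = 152 N.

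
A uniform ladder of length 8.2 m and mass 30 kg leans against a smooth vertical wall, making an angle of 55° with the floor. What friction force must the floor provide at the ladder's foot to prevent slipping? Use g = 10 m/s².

Sum moments about the foot of the ladder (the floor normal and friction both act there and drop out).
Ladder weight 30×10 = 300 N acts at 4.1 m along the ladder; its horizontal arm is 4.1·cos55° = 2.352 m → τ = 705.6 N·m clockwise.
Wall normal N acts horizontally at the top; its moment arm is the height L sinθ = 8.2·sin55° = 6.717 m, counterclockwise.
Στ = 0 ⇒ N × 6.717 = 705.6 ⇒ N = 105 N.
ΣFx = 0: friction at the foot balances the wall's push, so f = N_wall = 105 N.

f ≈ 105 N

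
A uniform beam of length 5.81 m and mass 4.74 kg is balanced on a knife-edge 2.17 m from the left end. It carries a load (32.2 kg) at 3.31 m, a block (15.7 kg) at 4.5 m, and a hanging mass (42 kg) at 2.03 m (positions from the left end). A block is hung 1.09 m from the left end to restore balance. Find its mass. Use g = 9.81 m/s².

m ≈ 65.6 kg

Taking torques about the knife-edge (at 2.17 m from the left end):
Beam weight: 4.74 × 9.81 = 46.5 N down at 2.905 m → arm 0.735 m, τ = 46.5 × 0.735 = 34.18 N·m clockwise.
Load: 32.2 × 9.81 = 315.9 N down at 3.31 m → arm 1.14 m, τ = 315.9 × 1.14 = 360.1 N·m clockwise.
Block: 15.7 × 9.81 = 154 N down at 4.5 m → arm 2.33 m, τ = 154 × 2.33 = 358.8 N·m clockwise.
Hanging mass: 42 × 9.81 = 412 N down at 2.03 m → arm 0.14 m, τ = 412 × 0.14 = 57.68 N·m counterclockwise.
Net moment of known loads = 695.4 N·m clockwise.
An unknown mass m at 1.09 m has arm 1.08 m; its moment is m·g·1.08 counterclockwise.
Στ = 0 ⇒ m × 9.81 × 1.08 = 695.4 ⇒ m = 695.4 / (9.81 × 1.08) = 65.6 kg.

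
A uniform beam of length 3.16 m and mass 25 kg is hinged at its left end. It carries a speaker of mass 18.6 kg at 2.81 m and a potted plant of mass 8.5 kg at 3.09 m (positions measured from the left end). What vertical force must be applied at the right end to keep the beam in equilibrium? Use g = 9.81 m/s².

Take moments about the left end.
Beam weight: 25 × 9.81 = 245.2 N down at 1.58 m → arm 1.58 m, τ = 245.2 × 1.58 = 387.4 N·m clockwise.
Speaker: 18.6 × 9.81 = 182.5 N down at 2.81 m → arm 2.81 m, τ = 182.5 × 2.81 = 512.8 N·m clockwise.
Potted plant: 8.5 × 9.81 = 83.39 N down at 3.09 m → arm 3.09 m, τ = 83.39 × 3.09 = 257.7 N·m clockwise.
Net moment of the loads = 1158 N·m clockwise.
The upward force F acts at the right end, arm 3.16 m, giving F × 3.16 counterclockwise.
Balancing moments: F × 3.16 = 1158, giving F = 1158 / 3.16 = 366 N.

F ≈ 366 N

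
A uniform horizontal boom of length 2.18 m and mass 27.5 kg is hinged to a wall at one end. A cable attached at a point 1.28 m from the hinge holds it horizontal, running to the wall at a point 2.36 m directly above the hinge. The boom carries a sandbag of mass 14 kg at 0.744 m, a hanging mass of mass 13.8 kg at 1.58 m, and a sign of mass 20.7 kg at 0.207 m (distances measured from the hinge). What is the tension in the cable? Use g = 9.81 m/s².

T ≈ 580 N

Choose the hinge as the axis so the unknown hinge reaction has zero arm there.
Beam weight: 27.5 × 9.81 = 269.8 N down at 1.09 m → arm 1.09 m, τ = 269.8 × 1.09 = 294.1 N·m clockwise.
Sandbag: 14 × 9.81 = 137.3 N down at 0.744 m → arm 0.744 m, τ = 137.3 × 0.744 = 102.2 N·m clockwise.
Hanging mass: 13.8 × 9.81 = 135.4 N down at 1.58 m → arm 1.58 m, τ = 135.4 × 1.58 = 213.9 N·m clockwise.
Sign: 20.7 × 9.81 = 203.1 N down at 0.207 m → arm 0.207 m, τ = 203.1 × 0.207 = 42.04 N·m clockwise.
Total clockwise load moment = 652.2 N·m.
The cable tension T acts at 1.28 m; only its component perpendicular to the boom, T sinθ, produces torque. sinθ = h/√(h²+d²) = 2.36/√(2.36²+1.28²) = 0.879.
Balancing moments: T × 1.28 × 0.879 = 652.2, giving T = 652.2 / 1.125 = 580 N.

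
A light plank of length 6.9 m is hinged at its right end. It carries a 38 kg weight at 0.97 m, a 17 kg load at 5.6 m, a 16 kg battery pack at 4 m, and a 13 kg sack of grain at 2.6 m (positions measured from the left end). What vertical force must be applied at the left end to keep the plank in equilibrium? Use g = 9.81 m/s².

Choose the right end as the axis so the unknown pivot reaction has zero arm there.
Weight: 38 × 9.81 = 372.8 N down at 0.97 m → arm 5.93 m, τ = 372.8 × 5.93 = 2211 N·m counterclockwise.
Load: 17 × 9.81 = 166.8 N down at 5.6 m → arm 1.3 m, τ = 166.8 × 1.3 = 216.8 N·m counterclockwise.
Battery pack: 16 × 9.81 = 157 N down at 4 m → arm 2.9 m, τ = 157 × 2.9 = 455.3 N·m counterclockwise.
Sack of grain: 13 × 9.81 = 127.5 N down at 2.6 m → arm 4.3 m, τ = 127.5 × 4.3 = 548.2 N·m counterclockwise.
Net moment of the loads = 3431 N·m counterclockwise.
The upward force F acts at the left end, arm 6.9 m, giving F × 6.9 clockwise.
Balancing moments: F × 6.9 = 3431, giving F = 3431 / 6.9 = 497 N.

F ≈ 497 N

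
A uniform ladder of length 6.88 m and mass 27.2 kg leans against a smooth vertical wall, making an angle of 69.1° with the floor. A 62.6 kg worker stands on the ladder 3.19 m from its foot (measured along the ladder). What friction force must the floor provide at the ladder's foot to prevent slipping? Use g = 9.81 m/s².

Take moments about the foot of the ladder.
Ladder weight 27.2×9.81 = 266.8 N acts at 3.44 m along the ladder; its horizontal arm is 3.44·cos69.1° = 1.227 m → τ = 327.4 N·m clockwise.
Worker: 62.6×9.81 = 614.1 N at 3.19 m → arm 1.138 m → τ = 698.8 N·m clockwise.
Wall normal N acts horizontally at the top; its moment arm is the height L sinθ = 6.88·sin69.1° = 6.427 m, counterclockwise.
Στ = 0 ⇒ N × 6.427 = 1026 ⇒ N = 160 N.
ΣFx = 0: friction at the foot balances the wall's push, so f = N_wall = 160 N.

f ≈ 160 N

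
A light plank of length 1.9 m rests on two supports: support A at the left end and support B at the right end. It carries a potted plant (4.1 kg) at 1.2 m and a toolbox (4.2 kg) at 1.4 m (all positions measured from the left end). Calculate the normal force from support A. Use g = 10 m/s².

Sum moments about support B (its reaction then has zero moment arm).
Potted plant: 4.1 × 10 = 41 N down at 1.2 m → arm 0.7 m, τ = 41 × 0.7 = 28.7 N·m counterclockwise.
Toolbox: 4.2 × 10 = 42 N down at 1.4 m → arm 0.5 m, τ = 42 × 0.5 = 21 N·m counterclockwise.
Net load moment about support B = 49.7 N·m counterclockwise.
Reaction R at support A is upward at 0 m, arm 1.9 m → moment R × 1.9 clockwise.
Setting net torque to zero: R × 1.9 = 49.7 → R = 26.2 N.

R_A ≈ 26.2 N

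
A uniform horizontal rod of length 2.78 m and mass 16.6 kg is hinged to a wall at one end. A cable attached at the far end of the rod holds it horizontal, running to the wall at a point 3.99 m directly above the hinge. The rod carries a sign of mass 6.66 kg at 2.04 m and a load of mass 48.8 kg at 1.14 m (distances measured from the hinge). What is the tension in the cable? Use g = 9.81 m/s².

About the hinge:
Beam weight: 16.6 × 9.81 = 162.8 N down at 1.39 m → arm 1.39 m, τ = 162.8 × 1.39 = 226.3 N·m clockwise.
Sign: 6.66 × 9.81 = 65.33 N down at 2.04 m → arm 2.04 m, τ = 65.33 × 2.04 = 133.3 N·m clockwise.
Load: 48.8 × 9.81 = 478.7 N down at 1.14 m → arm 1.14 m, τ = 478.7 × 1.14 = 545.7 N·m clockwise.
Total clockwise load moment = 905.3 N·m.
The cable tension T acts at 2.78 m; only its component perpendicular to the rod, T sinθ, produces torque. sinθ = h/√(h²+d²) = 3.99/√(3.99²+2.78²) = 0.8205.
For rotational equilibrium, T × 2.78 × 0.8205 = 905.3, so T = 905.3 / 2.281 = 397 N.

T ≈ 397 N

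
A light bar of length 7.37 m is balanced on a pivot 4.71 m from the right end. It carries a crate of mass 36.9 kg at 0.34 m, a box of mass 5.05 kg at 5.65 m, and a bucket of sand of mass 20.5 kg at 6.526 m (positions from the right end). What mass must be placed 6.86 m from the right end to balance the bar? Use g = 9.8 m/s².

About the pivot (at 4.71 m from the right end):
Crate: 36.9 × 9.8 = 361.6 N down at 0.34 m → arm 4.37 m, τ = 361.6 × 4.37 = 1580 N·m clockwise.
Box: 5.05 × 9.8 = 49.49 N down at 5.65 m → arm 0.94 m, τ = 49.49 × 0.94 = 46.52 N·m counterclockwise.
Bucket of sand: 20.5 × 9.8 = 200.9 N down at 6.526 m → arm 1.816 m, τ = 200.9 × 1.816 = 364.8 N·m counterclockwise.
Net moment of known loads = 1169 N·m clockwise.
An unknown mass m at 6.86 m has arm 2.15 m; its moment is m·g·2.15 counterclockwise.
Setting net torque to zero: m × 9.8 × 2.15 = 1169 → m = 1169 / (9.8 × 2.15) = 55.5 kg.

m ≈ 55.5 kg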